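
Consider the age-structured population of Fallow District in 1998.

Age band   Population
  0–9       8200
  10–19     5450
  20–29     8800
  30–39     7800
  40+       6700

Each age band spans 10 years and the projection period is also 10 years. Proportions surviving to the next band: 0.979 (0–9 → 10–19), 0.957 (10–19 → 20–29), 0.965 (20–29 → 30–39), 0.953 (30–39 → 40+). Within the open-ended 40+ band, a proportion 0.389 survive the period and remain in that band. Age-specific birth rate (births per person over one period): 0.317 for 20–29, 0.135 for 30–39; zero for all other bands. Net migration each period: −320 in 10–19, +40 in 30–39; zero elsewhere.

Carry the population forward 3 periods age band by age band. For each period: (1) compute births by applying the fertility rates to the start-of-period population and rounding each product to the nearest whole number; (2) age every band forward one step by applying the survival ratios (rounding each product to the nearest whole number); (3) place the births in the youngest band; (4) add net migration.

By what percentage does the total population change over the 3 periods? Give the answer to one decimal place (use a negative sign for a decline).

Let band 1 be 0–9 through band 5 = 40+.
Period 1:
Births: 8800 * 0.317 = 2790 ; 7800 * 0.135 = 1053 — total 3843
Band 2: 8200 * 0.979 = 8028
Band 3: 5450 * 0.957 = 5216
Band 4: 8800 * 0.965 = 8492
Band 5: 7800 * 0.953 + 6700 * 0.389 = 7433 + 2606 = 10039
Net migration: Band 2 − 320 → 7708; Band 4 + 40 → 8532
→ [3843, 7708, 5216, 8532, 10039]
Period 2:
Births: 5216 * 0.317 = 1653 ; 8532 * 0.135 = 1152 — total 2805
Band 2: 3843 * 0.979 = 3762
Band 3: 7708 * 0.957 = 7377
Band 4: 5216 * 0.965 = 5033
Band 5: 8532 * 0.953 + 10039 * 0.389 = 8131 + 3905 = 12036
Net migration: Band 2 − 320 → 3442; Band 4 + 40 → 5073
→ [2805, 3442, 7377, 5073, 12036]
Period 3:
Births: 7377 * 0.317 = 2339 ; 5073 * 0.135 = 685 — total 3024
Band 2: 2805 * 0.979 = 2746
Band 3: 3442 * 0.957 = 3294
Band 4: 7377 * 0.965 = 7119
Band 5: 5073 * 0.953 + 12036 * 0.389 = 4835 + 4682 = 9517
Net migration: Band 2 − 320 → 2426; Band 4 + 40 → 7159
→ [3024, 2426, 3294, 7159, 9517]
Total: 36950 → 25420; change = -11530; percentage change = -31.2%

-31.2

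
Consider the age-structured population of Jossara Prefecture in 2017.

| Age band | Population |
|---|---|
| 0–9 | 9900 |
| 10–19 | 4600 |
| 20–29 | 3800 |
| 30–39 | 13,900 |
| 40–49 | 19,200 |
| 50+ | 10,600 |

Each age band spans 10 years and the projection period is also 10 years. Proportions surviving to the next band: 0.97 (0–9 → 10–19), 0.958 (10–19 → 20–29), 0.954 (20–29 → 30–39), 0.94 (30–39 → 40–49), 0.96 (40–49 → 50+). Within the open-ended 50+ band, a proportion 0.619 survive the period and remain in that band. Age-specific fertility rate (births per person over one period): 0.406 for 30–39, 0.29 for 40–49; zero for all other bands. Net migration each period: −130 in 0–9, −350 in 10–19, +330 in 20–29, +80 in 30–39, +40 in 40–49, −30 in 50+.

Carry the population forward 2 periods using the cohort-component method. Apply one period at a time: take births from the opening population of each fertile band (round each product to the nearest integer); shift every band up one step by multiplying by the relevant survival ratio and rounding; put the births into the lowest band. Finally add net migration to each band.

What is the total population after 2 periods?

60894

[period 1]
Births: 13900 × 0.406 = 5643 ; 19200 × 0.29 = 5568 → total 11211
10–19: 9900 × 0.97 = 9603
20–29: 4600 × 0.958 = 4407
30–39: 3800 × 0.954 = 3625
40–49: 13900 × 0.94 = 13066
50+: 19200 × 0.96 + 10600 × 0.619 = 18432 + 6561 = 24993
Net migration: 0–9 − 130 → 11081; 10–19 − 350 → 9253; 20–29 + 330 → 4737; 30–39 + 80 → 3705; 40–49 + 40 → 13106; 50+ − 30 → 24963
End of period: [11081, 9253, 4737, 3705, 13106, 24963]
[period 2]
Births: 3705 × 0.406 = 1504 ; 13106 × 0.29 = 3801 → total 5305
10–19: 11081 × 0.97 = 10749
20–29: 9253 × 0.958 = 8864
30–39: 4737 × 0.954 = 4519
40–49: 3705 × 0.94 = 3483
50+: 13106 × 0.96 + 24963 × 0.619 = 12582 + 15452 = 28034
Net migration: 0–9 − 130 → 5175; 10–19 − 350 → 10399; 20–29 + 330 → 9194; 30–39 + 80 → 4599; 40–49 + 40 → 3523; 50+ − 30 → 28004
End of period: [5175, 10399, 9194, 4599, 3523, 28004]
Total after period 2: 5175 + 10399 + 9194 + 4599 + 3523 + 28004 = 60894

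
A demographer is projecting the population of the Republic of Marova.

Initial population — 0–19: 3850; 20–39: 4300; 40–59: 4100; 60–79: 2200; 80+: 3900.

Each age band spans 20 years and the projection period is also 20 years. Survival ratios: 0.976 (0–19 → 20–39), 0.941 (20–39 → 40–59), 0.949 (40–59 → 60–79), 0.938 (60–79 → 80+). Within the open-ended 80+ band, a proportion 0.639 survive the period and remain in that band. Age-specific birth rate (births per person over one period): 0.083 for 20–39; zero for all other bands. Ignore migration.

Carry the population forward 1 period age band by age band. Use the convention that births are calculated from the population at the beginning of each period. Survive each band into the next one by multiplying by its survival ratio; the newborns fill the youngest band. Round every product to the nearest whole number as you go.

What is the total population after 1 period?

Period 1.
Births: 4300 × 0.083 = 357
20–39: 3850 × 0.976 = 3758
40–59: 4300 × 0.941 = 4046
60–79: 4100 × 0.949 = 3891
80+: 2200 × 0.938 + 3900 × 0.639 = 2064 + 2492 = 4556
End of period: [357, 3758, 4046, 3891, 4556]
Total after period 1: 357 + 3758 + 4046 + 3891 + 4556 = 16608

16608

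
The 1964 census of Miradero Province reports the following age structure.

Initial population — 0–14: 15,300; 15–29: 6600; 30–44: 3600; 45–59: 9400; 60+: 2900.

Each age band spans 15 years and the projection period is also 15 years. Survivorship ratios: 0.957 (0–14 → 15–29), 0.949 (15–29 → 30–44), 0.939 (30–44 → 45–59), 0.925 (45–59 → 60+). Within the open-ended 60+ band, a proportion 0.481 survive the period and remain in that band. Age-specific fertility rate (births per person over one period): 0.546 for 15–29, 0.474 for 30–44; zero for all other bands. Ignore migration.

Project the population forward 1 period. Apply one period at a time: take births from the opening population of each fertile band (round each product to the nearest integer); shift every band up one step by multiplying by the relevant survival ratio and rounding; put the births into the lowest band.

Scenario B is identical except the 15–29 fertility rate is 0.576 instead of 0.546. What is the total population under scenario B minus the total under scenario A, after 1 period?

198

After projecting period 1:
Births: 6600 × 0.546 = 3604  |  3600 × 0.474 = 1706 → 5310
15–29: 15300 × 0.957 = 14642
30–44: 6600 × 0.949 = 6263
45–59: 3600 × 0.939 = 3380
60+: 9400 × 0.925 + 2900 × 0.481 = 8695 + 1395 = 10090
Giving 5310 / 14642 / 6263 / 3380 / 10090.
Scenario A total after 1 period: 39685
Scenario B projection —
After projecting period 1:
Births: 6600 × 0.576 = 3802  |  3600 × 0.474 = 1706 → 5508
15–29: 15300 × 0.957 = 14642
30–44: 6600 × 0.949 = 6263
45–59: 3600 × 0.939 = 3380
60+: 9400 × 0.925 + 2900 × 0.481 = 8695 + 1395 = 10090
Giving 5508 / 14642 / 6263 / 3380 / 10090.
Scenario B total after 1 period: 39883
Difference B − A = 39883 − 39685 = 198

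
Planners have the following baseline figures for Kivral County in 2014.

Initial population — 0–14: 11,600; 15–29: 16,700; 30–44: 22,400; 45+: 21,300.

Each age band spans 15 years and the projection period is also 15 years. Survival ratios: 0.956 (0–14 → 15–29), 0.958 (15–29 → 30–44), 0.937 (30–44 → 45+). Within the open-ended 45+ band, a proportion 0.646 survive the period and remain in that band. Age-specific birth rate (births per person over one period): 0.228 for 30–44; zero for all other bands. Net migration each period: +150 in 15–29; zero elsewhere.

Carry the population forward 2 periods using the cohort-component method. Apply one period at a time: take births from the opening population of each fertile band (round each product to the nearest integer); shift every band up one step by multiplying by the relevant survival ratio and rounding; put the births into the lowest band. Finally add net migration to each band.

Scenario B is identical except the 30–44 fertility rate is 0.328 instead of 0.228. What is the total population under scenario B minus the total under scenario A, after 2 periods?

Let group 1 be 0–14 through group 4 = 45+.
Period 1.
Births: 22400 × 0.228 = 5107
Group 2: 11600 × 0.956 = 11090
Group 3: 16700 × 0.958 = 15999
Group 4: 22400 × 0.937 + 21300 × 0.646 = 20989 + 13760 = 34749
Net migration: Group 2 + 150 → 11240
Population now: 0–14=5107, 15–29=11240, 30–44=15999, 45+=34749
Period 2.
Births: 15999 × 0.228 = 3648
Group 2: 5107 × 0.956 = 4882
Group 3: 11240 × 0.958 = 10768
Group 4: 15999 × 0.937 + 34749 × 0.646 = 14991 + 22448 = 37439
Net migration: Group 2 + 150 → 5032
Population now: 0–14=3648, 15–29=5032, 30–44=10768, 45+=37439
Scenario A total after 2 periods: 56887
Scenario B projection —
Period 1.
Births: 22400 × 0.328 = 7347
Group 2: 11600 × 0.956 = 11090
Group 3: 16700 × 0.958 = 15999
Group 4: 22400 × 0.937 + 21300 × 0.646 = 20989 + 13760 = 34749
Net migration: Group 2 + 150 → 11240
Population now: 0–14=7347, 15–29=11240, 30–44=15999, 45+=34749
Period 2.
Births: 15999 × 0.328 = 5248
Group 2: 7347 × 0.956 = 7024
Group 3: 11240 × 0.958 = 10768
Group 4: 15999 × 0.937 + 34749 × 0.646 = 14991 + 22448 = 37439
Net migration: Group 2 + 150 → 7174
Population now: 0–14=5248, 15–29=7174, 30–44=10768, 45+=37439
Scenario B total after 2 periods: 60629
Difference B − A = 60629 − 56887 = 3742

3742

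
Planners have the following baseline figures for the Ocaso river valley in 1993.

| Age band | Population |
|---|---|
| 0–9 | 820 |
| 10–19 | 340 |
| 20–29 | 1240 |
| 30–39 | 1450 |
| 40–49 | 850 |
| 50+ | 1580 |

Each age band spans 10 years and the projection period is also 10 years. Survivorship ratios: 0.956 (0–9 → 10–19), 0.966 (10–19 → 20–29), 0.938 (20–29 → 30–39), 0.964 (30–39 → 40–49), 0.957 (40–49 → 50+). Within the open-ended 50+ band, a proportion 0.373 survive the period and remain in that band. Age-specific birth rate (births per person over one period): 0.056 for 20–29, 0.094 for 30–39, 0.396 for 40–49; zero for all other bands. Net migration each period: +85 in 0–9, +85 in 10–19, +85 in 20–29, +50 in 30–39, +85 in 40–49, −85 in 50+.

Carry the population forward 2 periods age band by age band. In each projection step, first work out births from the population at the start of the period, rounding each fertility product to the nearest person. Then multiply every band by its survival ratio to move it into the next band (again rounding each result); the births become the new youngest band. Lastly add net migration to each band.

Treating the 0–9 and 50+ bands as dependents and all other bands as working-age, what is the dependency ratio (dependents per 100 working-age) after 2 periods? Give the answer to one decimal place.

Period 1:
Births: 1240 * 0.056 = 69  |  1450 * 0.094 = 136  |  850 * 0.396 = 337 — total 542
10–19: 820 * 0.956 = 784
20–29: 340 * 0.966 = 328
30–39: 1240 * 0.938 = 1163
40–49: 1450 * 0.964 = 1398
50+: 850 * 0.957 + 1580 * 0.373 = 813 + 589 = 1402
Net migration: 0–9 + 85 → 627; 10–19 + 85 → 869; 20–29 + 85 → 413; 30–39 + 50 → 1213; 40–49 + 85 → 1483; 50+ − 85 → 1317
End of period: [627, 869, 413, 1213, 1483, 1317]
Period 2:
Births: 413 * 0.056 = 23  |  1213 * 0.094 = 114  |  1483 * 0.396 = 587 — total 724
10–19: 627 * 0.956 = 599
20–29: 869 * 0.966 = 839
30–39: 413 * 0.938 = 387
40–49: 1213 * 0.964 = 1169
50+: 1483 * 0.957 + 1317 * 0.373 = 1419 + 491 = 1910
Net migration: 0–9 + 85 → 809; 10–19 + 85 → 684; 20–29 + 85 → 924; 30–39 + 50 → 437; 40–49 + 85 → 1254; 50+ − 85 → 1825
End of period: [809, 684, 924, 437, 1254, 1825]
Dependents (band 0–9 + band 50+) = 809 + 1825 = 2634; working-age = 3299; ratio = 2634/3299 × 100 = 79.8

79.8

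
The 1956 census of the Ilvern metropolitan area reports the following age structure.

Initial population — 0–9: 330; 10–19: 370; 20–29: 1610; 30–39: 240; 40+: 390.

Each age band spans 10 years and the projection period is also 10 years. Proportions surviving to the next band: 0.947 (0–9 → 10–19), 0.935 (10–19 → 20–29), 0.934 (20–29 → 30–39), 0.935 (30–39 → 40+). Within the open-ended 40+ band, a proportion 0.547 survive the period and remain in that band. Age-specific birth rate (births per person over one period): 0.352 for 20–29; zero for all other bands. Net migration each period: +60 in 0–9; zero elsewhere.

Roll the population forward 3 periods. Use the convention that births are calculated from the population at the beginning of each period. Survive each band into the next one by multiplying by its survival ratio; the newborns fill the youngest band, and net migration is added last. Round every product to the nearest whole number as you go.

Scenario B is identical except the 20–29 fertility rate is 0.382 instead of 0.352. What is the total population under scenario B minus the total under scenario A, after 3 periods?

61

(Bands numbered youngest = 1 to oldest = 5.)
Period 1:
Births: 1610 * 0.352 = 567
Band 2: 330 * 0.947 = 313
Band 3: 370 * 0.935 = 346
Band 4: 1610 * 0.934 = 1504
Band 5: 240 * 0.935 + 390 * 0.547 = 224 + 213 = 437
Net migration: Band 1 + 60 → 627
Giving 627 / 313 / 346 / 1504 / 437.
Period 2:
Births: 346 * 0.352 = 122
Band 2: 627 * 0.947 = 594
Band 3: 313 * 0.935 = 293
Band 4: 346 * 0.934 = 323
Band 5: 1504 * 0.935 + 437 * 0.547 = 1406 + 239 = 1645
Net migration: Band 1 + 60 → 182
Giving 182 / 594 / 293 / 323 / 1645.
Period 3:
Births: 293 * 0.352 = 103
Band 2: 182 * 0.947 = 172
Band 3: 594 * 0.935 = 555
Band 4: 293 * 0.934 = 274
Band 5: 323 * 0.935 + 1645 * 0.547 = 302 + 900 = 1202
Net migration: Band 1 + 60 → 163
Giving 163 / 172 / 555 / 274 / 1202.
Scenario A total after 3 periods: 2366
Scenario B projection —
Period 1:
Births: 1610 * 0.382 = 615
Band 2: 330 * 0.947 = 313
Band 3: 370 * 0.935 = 346
Band 4: 1610 * 0.934 = 1504
Band 5: 240 * 0.935 + 390 * 0.547 = 224 + 213 = 437
Net migration: Band 1 + 60 → 675
Giving 675 / 313 / 346 / 1504 / 437.
Period 2:
Births: 346 * 0.382 = 132
Band 2: 675 * 0.947 = 639
Band 3: 313 * 0.935 = 293
Band 4: 346 * 0.934 = 323
Band 5: 1504 * 0.935 + 437 * 0.547 = 1406 + 239 = 1645
Net migration: Band 1 + 60 → 192
Giving 192 / 639 / 293 / 323 / 1645.
Period 3:
Births: 293 * 0.382 = 112
Band 2: 192 * 0.947 = 182
Band 3: 639 * 0.935 = 597
Band 4: 293 * 0.934 = 274
Band 5: 323 * 0.935 + 1645 * 0.547 = 302 + 900 = 1202
Net migration: Band 1 + 60 → 172
Giving 172 / 182 / 597 / 274 / 1202.
Scenario B total after 3 periods: 2427
Difference B − A = 2427 − 2366 = 61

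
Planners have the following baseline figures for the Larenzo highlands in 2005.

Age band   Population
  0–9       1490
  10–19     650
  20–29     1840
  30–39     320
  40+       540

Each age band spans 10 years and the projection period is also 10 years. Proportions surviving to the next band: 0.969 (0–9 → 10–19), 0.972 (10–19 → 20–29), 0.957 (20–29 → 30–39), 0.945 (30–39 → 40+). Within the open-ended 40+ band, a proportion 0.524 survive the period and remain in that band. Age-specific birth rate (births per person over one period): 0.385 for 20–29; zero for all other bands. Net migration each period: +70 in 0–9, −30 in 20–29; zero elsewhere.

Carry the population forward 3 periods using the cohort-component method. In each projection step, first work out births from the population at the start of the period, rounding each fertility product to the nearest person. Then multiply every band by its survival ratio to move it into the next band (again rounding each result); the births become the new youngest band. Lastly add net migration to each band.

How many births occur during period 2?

(Bands numbered youngest = 1 to oldest = 5.)
Period 1.
Births: 1840 * 0.385 = 708
Band 2: 1490 * 0.969 = 1444
Band 3: 650 * 0.972 = 632
Band 4: 1840 * 0.957 = 1761
Band 5: 320 * 0.945 + 540 * 0.524 = 302 + 283 = 585
Net migration: Band 1 + 70 → 778; Band 3 − 30 → 602
Population now: 0–9=778, 10–19=1444, 20–29=602, 30–39=1761, 40+=585
Period 2.
Births: 602 * 0.385 = 232
Band 2: 778 * 0.969 = 754
Band 3: 1444 * 0.972 = 1404
Band 4: 602 * 0.957 = 576
Band 5: 1761 * 0.945 + 585 * 0.524 = 1664 + 307 = 1971
Net migration: Band 1 + 70 → 302; Band 3 − 30 → 1374
Population now: 0–9=302, 10–19=754, 20–29=1374, 30–39=576, 40+=1971

232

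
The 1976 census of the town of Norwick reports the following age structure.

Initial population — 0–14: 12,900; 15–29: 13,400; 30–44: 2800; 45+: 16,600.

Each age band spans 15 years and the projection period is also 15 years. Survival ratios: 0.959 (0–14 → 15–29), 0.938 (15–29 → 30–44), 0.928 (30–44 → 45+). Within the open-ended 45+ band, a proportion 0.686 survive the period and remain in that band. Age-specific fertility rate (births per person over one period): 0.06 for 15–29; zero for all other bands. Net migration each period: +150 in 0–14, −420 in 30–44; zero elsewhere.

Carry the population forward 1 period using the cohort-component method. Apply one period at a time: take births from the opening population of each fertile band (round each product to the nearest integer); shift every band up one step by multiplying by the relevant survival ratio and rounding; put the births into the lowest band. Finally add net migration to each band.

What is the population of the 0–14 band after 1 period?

After projecting period 1:
Births: 13400 × 0.06 = 804
15–29: 12900 × 0.959 = 12371
30–44: 13400 × 0.938 = 12569
45+: 2800 × 0.928 + 16600 × 0.686 = 2598 + 11388 = 13986
Net migration: 0–14 + 150 → 954; 30–44 − 420 → 12149
End of period: [954, 12371, 12149, 13986]

954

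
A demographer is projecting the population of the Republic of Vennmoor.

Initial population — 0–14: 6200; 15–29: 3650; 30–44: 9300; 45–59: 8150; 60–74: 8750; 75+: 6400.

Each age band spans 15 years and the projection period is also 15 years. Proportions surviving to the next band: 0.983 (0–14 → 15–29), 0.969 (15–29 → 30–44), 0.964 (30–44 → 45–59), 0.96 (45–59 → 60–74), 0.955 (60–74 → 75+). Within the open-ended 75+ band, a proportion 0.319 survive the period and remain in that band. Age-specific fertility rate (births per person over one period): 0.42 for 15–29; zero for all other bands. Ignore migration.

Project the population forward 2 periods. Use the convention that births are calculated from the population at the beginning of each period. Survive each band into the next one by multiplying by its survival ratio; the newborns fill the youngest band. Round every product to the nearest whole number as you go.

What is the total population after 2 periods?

Period 1:
Births: 3650 × 0.42 = 1533
15–29: 6200 × 0.983 = 6095
30–44: 3650 × 0.969 = 3537
45–59: 9300 × 0.964 = 8965
60–74: 8150 × 0.96 = 7824
75+: 8750 × 0.955 + 6400 × 0.319 = 8356 + 2042 = 10398
End of period: [1533, 6095, 3537, 8965, 7824, 10398]
Period 2:
Births: 6095 × 0.42 = 2560
15–29: 1533 × 0.983 = 1507
30–44: 6095 × 0.969 = 5906
45–59: 3537 × 0.964 = 3410
60–74: 8965 × 0.96 = 8606
75+: 7824 × 0.955 + 10398 × 0.319 = 7472 + 3317 = 10789
End of period: [2560, 1507, 5906, 3410, 8606, 10789]
Total after period 2: 2560 + 1507 + 5906 + 3410 + 8606 + 10789 = 32778

32778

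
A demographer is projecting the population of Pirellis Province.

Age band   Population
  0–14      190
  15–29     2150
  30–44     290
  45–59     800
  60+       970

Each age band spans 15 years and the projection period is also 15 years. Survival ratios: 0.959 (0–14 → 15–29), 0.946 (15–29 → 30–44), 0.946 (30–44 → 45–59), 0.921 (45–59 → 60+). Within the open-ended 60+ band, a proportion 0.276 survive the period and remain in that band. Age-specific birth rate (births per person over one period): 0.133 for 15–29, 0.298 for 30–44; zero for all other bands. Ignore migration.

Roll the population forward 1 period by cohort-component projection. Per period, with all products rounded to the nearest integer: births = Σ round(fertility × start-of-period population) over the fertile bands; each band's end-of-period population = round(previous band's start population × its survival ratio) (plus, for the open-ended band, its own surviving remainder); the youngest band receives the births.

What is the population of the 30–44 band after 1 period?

Let band 1 be 0–14 through band 5 = 60+.
— Period 1 —
Births: 2150 × 0.133 = 286, 290 × 0.298 = 86 ⇒ total 372
Band 2: 190 × 0.959 = 182
Band 3: 2150 × 0.946 = 2034
Band 4: 290 × 0.946 = 274
Band 5: 800 × 0.921 + 970 × 0.276 = 737 + 268 = 1005
Giving 372 / 182 / 2034 / 274 / 1005.

2034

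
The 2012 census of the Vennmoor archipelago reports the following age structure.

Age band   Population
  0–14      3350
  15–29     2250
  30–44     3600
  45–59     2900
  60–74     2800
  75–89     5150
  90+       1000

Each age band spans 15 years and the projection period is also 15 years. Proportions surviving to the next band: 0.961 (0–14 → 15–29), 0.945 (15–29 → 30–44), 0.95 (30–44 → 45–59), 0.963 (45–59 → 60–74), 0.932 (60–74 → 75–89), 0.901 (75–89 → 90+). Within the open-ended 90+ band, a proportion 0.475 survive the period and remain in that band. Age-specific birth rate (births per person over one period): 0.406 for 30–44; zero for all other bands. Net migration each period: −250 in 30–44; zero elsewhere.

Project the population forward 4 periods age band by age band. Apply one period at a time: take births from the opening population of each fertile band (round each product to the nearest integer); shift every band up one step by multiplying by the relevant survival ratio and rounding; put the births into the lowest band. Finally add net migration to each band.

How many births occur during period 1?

Period 1:
Births: 3600 × 0.406 = 1462
15–29: 3350 × 0.961 = 3219
30–44: 2250 × 0.945 = 2126
45–59: 3600 × 0.95 = 3420
60–74: 2900 × 0.963 = 2793
75–89: 2800 × 0.932 = 2610
90+: 5150 × 0.901 + 1000 × 0.475 = 4640 + 475 = 5115
Net migration: 30–44 − 250 → 1876
Population now: 0–14=1462, 15–29=3219, 30–44=1876, 45–59=3420, 60–74=2793, 75–89=2610, 90+=5115

1462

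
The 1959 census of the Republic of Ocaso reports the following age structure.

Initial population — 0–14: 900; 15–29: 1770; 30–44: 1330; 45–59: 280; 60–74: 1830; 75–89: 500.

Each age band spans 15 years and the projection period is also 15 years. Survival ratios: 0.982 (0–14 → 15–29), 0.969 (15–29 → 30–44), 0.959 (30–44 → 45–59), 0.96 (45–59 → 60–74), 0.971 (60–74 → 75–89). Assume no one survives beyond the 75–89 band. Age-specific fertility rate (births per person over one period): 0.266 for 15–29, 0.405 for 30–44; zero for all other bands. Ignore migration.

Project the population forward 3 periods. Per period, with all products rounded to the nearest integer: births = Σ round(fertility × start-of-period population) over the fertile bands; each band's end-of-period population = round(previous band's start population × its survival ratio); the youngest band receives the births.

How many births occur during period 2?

930

Period 1:
Births: 1770 × 0.266 = 471, 1330 × 0.405 = 539 ⇒ total 1010
15–29: 900 × 0.982 = 884
30–44: 1770 × 0.969 = 1715
45–59: 1330 × 0.959 = 1275
60–74: 280 × 0.96 = 269
75–89: 1830 × 0.971 = 1777
Giving 1010 / 884 / 1715 / 1275 / 269 / 1777.
Period 2:
Births: 884 × 0.266 = 235, 1715 × 0.405 = 695 ⇒ total 930
15–29: 1010 × 0.982 = 992
30–44: 884 × 0.969 = 857
45–59: 1715 × 0.959 = 1645
60–74: 1275 × 0.96 = 1224
75–89: 269 × 0.971 = 261
Giving 930 / 992 / 857 / 1645 / 1224 / 261.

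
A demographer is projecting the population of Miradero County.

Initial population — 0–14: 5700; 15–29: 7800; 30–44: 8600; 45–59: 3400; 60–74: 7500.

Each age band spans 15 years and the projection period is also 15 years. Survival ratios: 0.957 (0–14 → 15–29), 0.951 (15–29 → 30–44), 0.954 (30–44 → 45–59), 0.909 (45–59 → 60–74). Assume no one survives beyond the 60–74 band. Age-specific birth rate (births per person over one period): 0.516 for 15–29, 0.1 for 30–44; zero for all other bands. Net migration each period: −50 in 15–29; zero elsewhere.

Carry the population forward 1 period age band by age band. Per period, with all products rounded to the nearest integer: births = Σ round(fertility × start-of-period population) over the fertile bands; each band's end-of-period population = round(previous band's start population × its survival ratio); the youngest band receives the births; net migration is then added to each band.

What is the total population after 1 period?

[period 1]
Births: 7800 × 0.516 = 4025  |  8600 × 0.1 = 860 → total 4885
15–29: 5700 × 0.957 = 5455
30–44: 7800 × 0.951 = 7418
45–59: 8600 × 0.954 = 8204
60–74: 3400 × 0.909 = 3091
Net migration: 15–29 − 50 → 5405
Giving 4885 / 5405 / 7418 / 8204 / 3091.
Total after period 1: 4885 + 5405 + 7418 + 8204 + 3091 = 29003

29003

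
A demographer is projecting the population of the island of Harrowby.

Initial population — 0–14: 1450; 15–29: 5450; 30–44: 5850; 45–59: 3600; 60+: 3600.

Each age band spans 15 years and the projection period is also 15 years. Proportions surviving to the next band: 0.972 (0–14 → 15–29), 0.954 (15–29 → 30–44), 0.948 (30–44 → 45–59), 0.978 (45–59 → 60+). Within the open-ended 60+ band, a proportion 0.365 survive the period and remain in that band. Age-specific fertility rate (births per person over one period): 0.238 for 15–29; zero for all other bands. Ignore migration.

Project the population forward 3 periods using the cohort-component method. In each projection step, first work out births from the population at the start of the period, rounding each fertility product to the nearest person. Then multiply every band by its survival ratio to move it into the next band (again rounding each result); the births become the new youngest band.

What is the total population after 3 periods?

10548

Period 1.
Births: 5450 × 0.238 = 1297
15–29: 1450 × 0.972 = 1409
30–44: 5450 × 0.954 = 5199
45–59: 5850 × 0.948 = 5546
60+: 3600 × 0.978 + 3600 × 0.365 = 3521 + 1314 = 4835
→ [1297, 1409, 5199, 5546, 4835]
Period 2.
Births: 1409 × 0.238 = 335
15–29: 1297 × 0.972 = 1261
30–44: 1409 × 0.954 = 1344
45–59: 5199 × 0.948 = 4929
60+: 5546 × 0.978 + 4835 × 0.365 = 5424 + 1765 = 7189
→ [335, 1261, 1344, 4929, 7189]
Period 3.
Births: 1261 × 0.238 = 300
15–29: 335 × 0.972 = 326
30–44: 1261 × 0.954 = 1203
45–59: 1344 × 0.948 = 1274
60+: 4929 × 0.978 + 7189 × 0.365 = 4821 + 2624 = 7445
→ [300, 326, 1203, 1274, 7445]
Total after period 3: 300 + 326 + 1203 + 1274 + 7445 = 10548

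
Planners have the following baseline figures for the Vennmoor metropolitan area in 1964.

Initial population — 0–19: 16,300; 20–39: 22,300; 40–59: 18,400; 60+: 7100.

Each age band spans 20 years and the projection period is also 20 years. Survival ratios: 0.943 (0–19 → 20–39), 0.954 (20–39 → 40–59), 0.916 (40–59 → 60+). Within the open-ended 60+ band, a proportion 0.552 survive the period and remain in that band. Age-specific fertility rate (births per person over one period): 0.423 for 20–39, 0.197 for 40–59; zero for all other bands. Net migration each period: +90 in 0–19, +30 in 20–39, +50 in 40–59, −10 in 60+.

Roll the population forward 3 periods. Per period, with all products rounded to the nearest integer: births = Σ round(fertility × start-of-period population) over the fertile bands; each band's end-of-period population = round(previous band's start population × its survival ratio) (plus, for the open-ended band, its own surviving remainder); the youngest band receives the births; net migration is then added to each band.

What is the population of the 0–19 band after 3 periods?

8251

Let group 1 be 0–19 through group 4 = 60+.
Period 1.
Births: 22300 × 0.423 = 9433  |  18400 × 0.197 = 3625 → total 13058
Group 2: 16300 × 0.943 = 15371
Group 3: 22300 × 0.954 = 21274
Group 4: 18400 × 0.916 + 7100 × 0.552 = 16854 + 3919 = 20773
Net migration: Group 1 + 90 → 13148; Group 2 + 30 → 15401; Group 3 + 50 → 21324; Group 4 − 10 → 20763
→ [13148, 15401, 21324, 20763]
Period 2.
Births: 15401 × 0.423 = 6515  |  21324 × 0.197 = 4201 → total 10716
Group 2: 13148 × 0.943 = 12399
Group 3: 15401 × 0.954 = 14693
Group 4: 21324 × 0.916 + 20763 × 0.552 = 19533 + 11461 = 30994
Net migration: Group 1 + 90 → 10806; Group 2 + 30 → 12429; Group 3 + 50 → 14743; Group 4 − 10 → 30984
→ [10806, 12429, 14743, 30984]
Period 3.
Births: 12429 × 0.423 = 5257  |  14743 × 0.197 = 2904 → total 8161
Group 2: 10806 × 0.943 = 10190
Group 3: 12429 × 0.954 = 11857
Group 4: 14743 × 0.916 + 30984 × 0.552 = 13505 + 17103 = 30608
Net migration: Group 1 + 90 → 8251; Group 2 + 30 → 10220; Group 3 + 50 → 11907; Group 4 − 10 → 30598
→ [8251, 10220, 11907, 30598]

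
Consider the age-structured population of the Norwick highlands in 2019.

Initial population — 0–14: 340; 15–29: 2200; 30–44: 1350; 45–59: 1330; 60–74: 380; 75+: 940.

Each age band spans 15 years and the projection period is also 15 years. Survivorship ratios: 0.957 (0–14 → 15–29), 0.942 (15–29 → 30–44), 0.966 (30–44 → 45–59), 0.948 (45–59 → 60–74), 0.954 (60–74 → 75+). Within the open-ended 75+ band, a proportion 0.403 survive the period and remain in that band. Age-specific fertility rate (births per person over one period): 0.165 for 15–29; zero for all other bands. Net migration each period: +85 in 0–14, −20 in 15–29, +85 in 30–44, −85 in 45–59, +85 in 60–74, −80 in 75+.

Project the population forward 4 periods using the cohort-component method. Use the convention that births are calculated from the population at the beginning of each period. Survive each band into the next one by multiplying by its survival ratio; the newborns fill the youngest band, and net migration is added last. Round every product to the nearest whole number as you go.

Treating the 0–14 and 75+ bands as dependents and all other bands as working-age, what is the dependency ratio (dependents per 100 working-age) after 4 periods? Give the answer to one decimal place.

Let group 1 be 0–14 through group 6 = 75+.
After projecting period 1:
Births: 2200 * 0.165 = 363
Group 2: 340 * 0.957 = 325
Group 3: 2200 * 0.942 = 2072
Group 4: 1350 * 0.966 = 1304
Group 5: 1330 * 0.948 = 1261
Group 6: 380 * 0.954 + 940 * 0.403 = 363 + 379 = 742
Net migration: Group 1 + 85 → 448; Group 2 − 20 → 305; Group 3 + 85 → 2157; Group 4 − 85 → 1219; Group 5 + 85 → 1346; Group 6 − 80 → 662
Giving 448 / 305 / 2157 / 1219 / 1346 / 662.
After projecting period 2:
Births: 305 * 0.165 = 50
Group 2: 448 * 0.957 = 429
Group 3: 305 * 0.942 = 287
Group 4: 2157 * 0.966 = 2084
Group 5: 1219 * 0.948 = 1156
Group 6: 1346 * 0.954 + 662 * 0.403 = 1284 + 267 = 1551
Net migration: Group 1 + 85 → 135; Group 2 − 20 → 409; Group 3 + 85 → 372; Group 4 − 85 → 1999; Group 5 + 85 → 1241; Group 6 − 80 → 1471
Giving 135 / 409 / 372 / 1999 / 1241 / 1471.
After projecting period 3:
Births: 409 * 0.165 = 67
Group 2: 135 * 0.957 = 129
Group 3: 409 * 0.942 = 385
Group 4: 372 * 0.966 = 359
Group 5: 1999 * 0.948 = 1895
Group 6: 1241 * 0.954 + 1471 * 0.403 = 1184 + 593 = 1777
Net migration: Group 1 + 85 → 152; Group 2 − 20 → 109; Group 3 + 85 → 470; Group 4 − 85 → 274; Group 5 + 85 → 1980; Group 6 − 80 → 1697
Giving 152 / 109 / 470 / 274 / 1980 / 1697.
After projecting period 4:
Births: 109 * 0.165 = 18
Group 2: 152 * 0.957 = 145
Group 3: 109 * 0.942 = 103
Group 4: 470 * 0.966 = 454
Group 5: 274 * 0.948 = 260
Group 6: 1980 * 0.954 + 1697 * 0.403 = 1889 + 684 = 2573
Net migration: Group 1 + 85 → 103; Group 2 − 20 → 125; Group 3 + 85 → 188; Group 4 − 85 → 369; Group 5 + 85 → 345; Group 6 − 80 → 2493
Giving 103 / 125 / 188 / 369 / 345 / 2493.
Dependents (band 0–14 + band 75+) = 103 + 2493 = 2596; working-age = 1027; ratio = 2596/1027 × 100 = 252.8

252.8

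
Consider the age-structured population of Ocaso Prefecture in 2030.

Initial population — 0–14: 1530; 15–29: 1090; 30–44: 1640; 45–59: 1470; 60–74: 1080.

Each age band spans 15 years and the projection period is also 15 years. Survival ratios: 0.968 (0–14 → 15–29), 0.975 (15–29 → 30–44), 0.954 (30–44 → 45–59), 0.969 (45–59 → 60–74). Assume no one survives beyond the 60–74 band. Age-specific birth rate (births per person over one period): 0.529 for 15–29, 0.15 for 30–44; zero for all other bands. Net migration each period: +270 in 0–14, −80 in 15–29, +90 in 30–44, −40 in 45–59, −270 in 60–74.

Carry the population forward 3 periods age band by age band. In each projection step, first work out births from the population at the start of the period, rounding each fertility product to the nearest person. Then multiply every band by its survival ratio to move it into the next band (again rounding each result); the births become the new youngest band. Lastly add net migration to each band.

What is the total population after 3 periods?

Period 1:
Births: 1090 * 0.529 = 577 ; 1640 * 0.15 = 246 ⇒ total 823
15–29: 1530 * 0.968 = 1481
30–44: 1090 * 0.975 = 1063
45–59: 1640 * 0.954 = 1565
60–74: 1470 * 0.969 = 1424
Net migration: 0–14 + 270 → 1093; 15–29 − 80 → 1401; 30–44 + 90 → 1153; 45–59 − 40 → 1525; 60–74 − 270 → 1154
Giving 1093 / 1401 / 1153 / 1525 / 1154.
Period 2:
Births: 1401 * 0.529 = 741 ; 1153 * 0.15 = 173 ⇒ total 914
15–29: 1093 * 0.968 = 1058
30–44: 1401 * 0.975 = 1366
45–59: 1153 * 0.954 = 1100
60–74: 1525 * 0.969 = 1478
Net migration: 0–14 + 270 → 1184; 15–29 − 80 → 978; 30–44 + 90 → 1456; 45–59 − 40 → 1060; 60–74 − 270 → 1208
Giving 1184 / 978 / 1456 / 1060 / 1208.
Period 3:
Births: 978 * 0.529 = 517 ; 1456 * 0.15 = 218 ⇒ total 735
15–29: 1184 * 0.968 = 1146
30–44: 978 * 0.975 = 954
45–59: 1456 * 0.954 = 1389
60–74: 1060 * 0.969 = 1027
Net migration: 0–14 + 270 → 1005; 15–29 − 80 → 1066; 30–44 + 90 → 1044; 45–59 − 40 → 1349; 60–74 − 270 → 757
Giving 1005 / 1066 / 1044 / 1349 / 757.
Total after period 3: 1005 + 1066 + 1044 + 1349 + 757 = 5221

5221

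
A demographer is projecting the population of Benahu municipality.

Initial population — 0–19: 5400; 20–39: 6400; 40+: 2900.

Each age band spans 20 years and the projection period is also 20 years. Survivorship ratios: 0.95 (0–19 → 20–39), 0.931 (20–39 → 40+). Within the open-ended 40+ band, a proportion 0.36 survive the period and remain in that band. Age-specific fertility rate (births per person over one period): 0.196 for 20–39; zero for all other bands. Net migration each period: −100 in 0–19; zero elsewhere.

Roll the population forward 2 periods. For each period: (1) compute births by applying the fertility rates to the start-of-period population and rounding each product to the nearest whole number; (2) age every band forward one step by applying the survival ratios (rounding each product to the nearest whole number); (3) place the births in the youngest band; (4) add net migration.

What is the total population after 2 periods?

Period 1:
Births: 6400 × 0.196 = 1254
20–39: 5400 × 0.95 = 5130
40+: 6400 × 0.931 + 2900 × 0.36 = 5958 + 1044 = 7002
Net migration: 0–19 − 100 → 1154
Population now: 0–19=1154, 20–39=5130, 40+=7002
Period 2:
Births: 5130 × 0.196 = 1005
20–39: 1154 × 0.95 = 1096
40+: 5130 × 0.931 + 7002 × 0.36 = 4776 + 2521 = 7297
Net migration: 0–19 − 100 → 905
Population now: 0–19=905, 20–39=1096, 40+=7297
Total after period 2: 905 + 1096 + 7297 = 9298

9298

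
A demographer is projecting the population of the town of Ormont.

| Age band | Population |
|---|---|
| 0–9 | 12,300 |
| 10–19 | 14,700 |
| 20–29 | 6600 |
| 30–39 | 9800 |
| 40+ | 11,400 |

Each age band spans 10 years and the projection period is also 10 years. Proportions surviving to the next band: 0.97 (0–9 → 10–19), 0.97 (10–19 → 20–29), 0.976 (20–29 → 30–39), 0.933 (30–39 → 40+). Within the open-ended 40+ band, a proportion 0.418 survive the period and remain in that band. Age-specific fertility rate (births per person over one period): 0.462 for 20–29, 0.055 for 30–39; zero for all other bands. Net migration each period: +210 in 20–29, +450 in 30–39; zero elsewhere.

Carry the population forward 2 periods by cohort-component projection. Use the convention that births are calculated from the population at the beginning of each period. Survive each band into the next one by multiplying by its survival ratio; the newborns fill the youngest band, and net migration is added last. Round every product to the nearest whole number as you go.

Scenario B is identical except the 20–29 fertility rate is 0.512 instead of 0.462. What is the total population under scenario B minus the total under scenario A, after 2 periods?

Let band 1 be 0–9 through band 5 = 40+.
Period 1.
Births: 6600 × 0.462 = 3049  |  9800 × 0.055 = 539 → total 3588
Band 2: 12300 × 0.97 = 11931
Band 3: 14700 × 0.97 = 14259
Band 4: 6600 × 0.976 = 6442
Band 5: 9800 × 0.933 + 11400 × 0.418 = 9143 + 4765 = 13908
Net migration: Band 3 + 210 → 14469; Band 4 + 450 → 6892
Population now: 0–9=3588, 10–19=11931, 20–29=14469, 30–39=6892, 40+=13908
Period 2.
Births: 14469 × 0.462 = 6685  |  6892 × 0.055 = 379 → total 7064
Band 2: 3588 × 0.97 = 3480
Band 3: 11931 × 0.97 = 11573
Band 4: 14469 × 0.976 = 14122
Band 5: 6892 × 0.933 + 13908 × 0.418 = 6430 + 5814 = 12244
Net migration: Band 3 + 210 → 11783; Band 4 + 450 → 14572
Population now: 0–9=7064, 10–19=3480, 20–29=11783, 30–39=14572, 40+=12244
Scenario A total after 2 periods: 49143
Scenario B projection —
Period 1.
Births: 6600 × 0.512 = 3379  |  9800 × 0.055 = 539 → total 3918
Band 2: 12300 × 0.97 = 11931
Band 3: 14700 × 0.97 = 14259
Band 4: 6600 × 0.976 = 6442
Band 5: 9800 × 0.933 + 11400 × 0.418 = 9143 + 4765 = 13908
Net migration: Band 3 + 210 → 14469; Band 4 + 450 → 6892
Population now: 0–9=3918, 10–19=11931, 20–29=14469, 30–39=6892, 40+=13908
Period 2.
Births: 14469 × 0.512 = 7408  |  6892 × 0.055 = 379 → total 7787
Band 2: 3918 × 0.97 = 3800
Band 3: 11931 × 0.97 = 11573
Band 4: 14469 × 0.976 = 14122
Band 5: 6892 × 0.933 + 13908 × 0.418 = 6430 + 5814 = 12244
Net migration: Band 3 + 210 → 11783; Band 4 + 450 → 14572
Population now: 0–9=7787, 10–19=3800, 20–29=11783, 30–39=14572, 40+=12244
Scenario B total after 2 periods: 50186
Difference B − A = 50186 − 49143 = 1043

1043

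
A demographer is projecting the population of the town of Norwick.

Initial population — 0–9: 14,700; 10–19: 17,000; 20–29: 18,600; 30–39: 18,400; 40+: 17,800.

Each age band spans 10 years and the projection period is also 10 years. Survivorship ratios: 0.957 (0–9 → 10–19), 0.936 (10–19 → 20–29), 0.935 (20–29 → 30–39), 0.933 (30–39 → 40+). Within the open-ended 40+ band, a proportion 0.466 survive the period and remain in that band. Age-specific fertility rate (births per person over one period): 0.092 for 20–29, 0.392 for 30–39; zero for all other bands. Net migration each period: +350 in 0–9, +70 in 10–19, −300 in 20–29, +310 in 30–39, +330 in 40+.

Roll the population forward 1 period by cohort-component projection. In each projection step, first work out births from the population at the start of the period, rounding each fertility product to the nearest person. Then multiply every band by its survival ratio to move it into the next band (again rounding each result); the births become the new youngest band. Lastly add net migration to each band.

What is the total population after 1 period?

Numbering the groups 1..5 from youngest to oldest:
Period 1.
Births: 18600 × 0.092 = 1711 ; 18400 × 0.392 = 7213 — total 8924
Group 2: 14700 × 0.957 = 14068
Group 3: 17000 × 0.936 = 15912
Group 4: 18600 × 0.935 = 17391
Group 5: 18400 × 0.933 + 17800 × 0.466 = 17167 + 8295 = 25462
Net migration: Group 1 + 350 → 9274; Group 2 + 70 → 14138; Group 3 − 300 → 15612; Group 4 + 310 → 17701; Group 5 + 330 → 25792
End of period: [9274, 14138, 15612, 17701, 25792]
Total after period 1: 9274 + 14138 + 15612 + 17701 + 25792 = 82517

82517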